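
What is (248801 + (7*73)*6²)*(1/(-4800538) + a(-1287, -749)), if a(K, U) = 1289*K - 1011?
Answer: -2129205320586835841/4800538 ≈ -4.4353e+11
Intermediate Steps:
a(K, U) = -1011 + 1289*K
(248801 + (7*73)*6²)*(1/(-4800538) + a(-1287, -749)) = (248801 + (7*73)*6²)*(1/(-4800538) + (-1011 + 1289*(-1287))) = (248801 + 511*36)*(-1/4800538 + (-1011 - 1658943)) = (248801 + 18396)*(-1/4800538 - 1659954) = 267197*(-7968672255253/4800538) = -2129205320586835841/4800538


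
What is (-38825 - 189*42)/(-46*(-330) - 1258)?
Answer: -46763/13922 ≈ -3.3589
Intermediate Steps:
(-38825 - 189*42)/(-46*(-330) - 1258) = (-38825 - 7938)/(15180 - 1258) = -46763/13922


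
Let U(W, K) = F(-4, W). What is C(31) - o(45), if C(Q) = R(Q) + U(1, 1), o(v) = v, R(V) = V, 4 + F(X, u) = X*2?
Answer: -26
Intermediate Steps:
F(X, u) = -4 + 2*X (F(X, u) = -4 + X*2 = -4 + 2*X)
U(W, K) = -12 (U(W, K) = -4 + 2*(-4) = -4 - 8 = -12)
C(Q) = -12 + Q (C(Q) = Q - 12 = -12 + Q)
C(31) - o(45) = (-12 + 31) - 1*45 = 19 - 45 = -26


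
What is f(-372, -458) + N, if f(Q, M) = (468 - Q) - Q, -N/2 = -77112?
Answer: 155436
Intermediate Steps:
N = 154224 (N = -2*(-77112) = 154224)
f(Q, M) = 468 - 2*Q
f(-372, -458) + N = (468 - 2*(-372)) + 154224 = (468 + 744) + 154224 = 1212 + 154224 = 155436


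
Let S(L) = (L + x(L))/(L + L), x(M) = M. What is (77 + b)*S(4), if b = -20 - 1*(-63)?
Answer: 120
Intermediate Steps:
b = 43 (b = -20 + 63 = 43)
S(L) = 1 (S(L) = (L + L)/(L + L) = (2*L)/((2*L)) = (2*L)*(1/(2*L)) = 1)
(77 + b)*S(4) = (77 + 43)*1 = 120*1 = 120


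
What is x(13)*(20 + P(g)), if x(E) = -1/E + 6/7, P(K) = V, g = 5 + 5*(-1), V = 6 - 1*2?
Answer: 1704/91 ≈ 18.725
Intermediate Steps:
V = 4 (V = 6 - 2 = 4)
g = 0 (g = 5 - 5 = 0)
P(K) = 4
x(E) = 6/7 - 1/E (x(E) = -1/E + 6*(⅐) = -1/E + 6/7 = 6/7 - 1/E)
x(13)*(20 + P(g)) = (6/7 - 1/13)*(20 + 4) = (6/7 - 1*1/13)*24 = (6/7 - 1/13)*24 = (71/91)*24 = 1704/91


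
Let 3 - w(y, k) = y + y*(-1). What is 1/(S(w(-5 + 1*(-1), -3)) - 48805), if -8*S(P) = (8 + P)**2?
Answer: -8/390561 ≈ -2.0483e-5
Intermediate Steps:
w(y, k) = 3 (w(y, k) = 3 - (y + y*(-1)) = 3 - (y - y) = 3 - 1*0 = 3 + 0 = 3)
S(P) = -(8 + P)**2/8
1/(S(w(-5 + 1*(-1), -3)) - 48805) = 1/(-(8 + 3)**2/8 - 48805) = 1/(-1/8*11**2 - 48805) = 1/(-1/8*121 - 48805) = 1/(-121/8 - 48805) = 1/(-390561/8) = -8/390561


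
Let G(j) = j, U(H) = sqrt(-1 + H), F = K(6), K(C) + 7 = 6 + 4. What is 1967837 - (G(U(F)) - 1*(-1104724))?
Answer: 863113 - sqrt(2) ≈ 8.6311e+5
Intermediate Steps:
K(C) = 3 (K(C) = -7 + (6 + 4) = -7 + 10 = 3)
F = 3
1967837 - (G(U(F)) - 1*(-1104724)) = 1967837 - (sqrt(-1 + 3) - 1*(-1104724)) = 1967837 - (sqrt(2) + 1104724) = 1967837 - (1104724 + sqrt(2)) = 1967837 + (-1104724 - sqrt(2)) = 863113 - sqrt(2)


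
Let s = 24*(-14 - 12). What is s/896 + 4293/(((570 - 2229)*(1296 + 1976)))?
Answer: -157695/226177 ≈ -0.69722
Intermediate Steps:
s = -624 (s = 24*(-26) = -624)
s/896 + 4293/(((570 - 2229)*(1296 + 1976))) = -624/896 + 4293/(((570 - 2229)*(1296 + 1976))) = -624*1/896 + 4293/((-1659*3272)) = -39/56 + 4293/(-5428248) = -39/56 + 4293*(-1/5428248) = -39/56 - 1431/1809416 = -157695/226177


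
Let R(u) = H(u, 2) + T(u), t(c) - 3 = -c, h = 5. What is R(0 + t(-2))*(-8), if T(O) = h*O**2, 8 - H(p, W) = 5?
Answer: -1024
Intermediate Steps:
t(c) = 3 - c
H(p, W) = 3 (H(p, W) = 8 - 1*5 = 8 - 5 = 3)
T(O) = 5*O**2
R(u) = 3 + 5*u**2
R(0 + t(-2))*(-8) = (3 + 5*(0 + (3 - 1*(-2)))**2)*(-8) = (3 + 5*(0 + (3 + 2))**2)*(-8) = (3 + 5*(0 + 5)**2)*(-8) = (3 + 5*5**2)*(-8) = (3 + 5*25)*(-8) = (3 + 125)*(-8) = 128*(-8) = -1024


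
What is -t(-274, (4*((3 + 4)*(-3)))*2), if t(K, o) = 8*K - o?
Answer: 2024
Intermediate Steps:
t(K, o) = -o + 8*K
-t(-274, (4*((3 + 4)*(-3)))*2) = -(-4*((3 + 4)*(-3))*2 + 8*(-274)) = -(-4*(7*(-3))*2 - 2192) = -(-4*(-21)*2 - 2192) = -(-(-84)*2 - 2192) = -(-1*(-168) - 2192) = -(168 - 2192) = -1*(-2024) = 2024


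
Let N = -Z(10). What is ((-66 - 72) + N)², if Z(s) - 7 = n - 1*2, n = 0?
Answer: 20449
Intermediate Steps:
Z(s) = 5 (Z(s) = 7 + (0 - 1*2) = 7 + (0 - 2) = 7 - 2 = 5)
N = -5 (N = -1*5 = -5)
((-66 - 72) + N)² = ((-66 - 72) - 5)² = (-138 - 5)² = (-143)² = 20449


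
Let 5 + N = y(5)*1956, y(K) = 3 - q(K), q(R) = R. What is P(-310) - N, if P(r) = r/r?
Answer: 3918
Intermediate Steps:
y(K) = 3 - K
N = -3917 (N = -5 + (3 - 1*5)*1956 = -5 + (3 - 5)*1956 = -5 - 2*1956 = -5 - 3912 = -3917)
P(r) = 1
P(-310) - N = 1 - 1*(-3917) = 1 + 3917 = 3918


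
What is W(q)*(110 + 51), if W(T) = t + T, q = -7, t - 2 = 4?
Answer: -161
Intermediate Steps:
t = 6 (t = 2 + 4 = 6)
W(T) = 6 + T
W(q)*(110 + 51) = (6 - 7)*(110 + 51) = -1*161 = -161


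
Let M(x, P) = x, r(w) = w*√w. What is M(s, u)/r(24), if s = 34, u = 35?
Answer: 17*√6/144 ≈ 0.28918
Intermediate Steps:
r(w) = w^(3/2)
M(s, u)/r(24) = 34/(24^(3/2)) = 34/((48*√6)) = 34*(√6/288) = 17*√6/144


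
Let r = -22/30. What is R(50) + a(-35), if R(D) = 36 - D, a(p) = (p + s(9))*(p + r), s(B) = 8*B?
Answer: -20042/15 ≈ -1336.1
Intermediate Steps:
r = -11/15 (r = -22*1/30 = -11/15 ≈ -0.73333)
a(p) = (72 + p)*(-11/15 + p) (a(p) = (p + 8*9)*(p - 11/15) = (p + 72)*(-11/15 + p) = (72 + p)*(-11/15 + p))
R(50) + a(-35) = (36 - 1*50) + (-264/5 + (-35)**2 + (1069/15)*(-35)) = (36 - 50) + (-264/5 + 1225 - 7483/3) = -14 - 19832/15 = -20042/15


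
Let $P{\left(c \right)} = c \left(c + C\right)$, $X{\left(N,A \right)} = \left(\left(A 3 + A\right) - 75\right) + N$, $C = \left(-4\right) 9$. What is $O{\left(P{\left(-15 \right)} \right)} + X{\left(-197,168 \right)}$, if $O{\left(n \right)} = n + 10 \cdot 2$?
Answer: $1185$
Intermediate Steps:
$C = -36$
$X{\left(N,A \right)} = -75 + N + 4 A$ ($X{\left(N,A \right)} = \left(\left(3 A + A\right) - 75\right) + N = \left(4 A - 75\right) + N = \left(-75 + 4 A\right) + N = -75 + N + 4 A$)
$P{\left(c \right)} = c \left(-36 + c\right)$ ($P{\left(c \right)} = c \left(c - 36\right) = c \left(-36 + c\right)$)
$O{\left(n \right)} = 20 + n$ ($O{\left(n \right)} = n + 20 = 20 + n$)
$O{\left(P{\left(-15 \right)} \right)} + X{\left(-197,168 \right)} = \left(20 - 15 \left(-36 - 15\right)\right) - -400 = \left(20 - -765\right) - -400 = \left(20 + 765\right) + 400 = 785 + 400 = 1185$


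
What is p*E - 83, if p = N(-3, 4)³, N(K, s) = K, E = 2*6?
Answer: -407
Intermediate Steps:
E = 12
p = -27 (p = (-3)³ = -27)
p*E - 83 = -27*12 - 83 = -324 - 83 = -407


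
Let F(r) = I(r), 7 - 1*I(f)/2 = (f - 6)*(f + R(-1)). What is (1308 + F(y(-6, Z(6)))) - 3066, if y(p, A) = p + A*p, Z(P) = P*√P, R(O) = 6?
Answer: -17296 - 864*√6 ≈ -19412.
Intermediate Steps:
I(f) = 14 - 2*(-6 + f)*(6 + f) (I(f) = 14 - 2*(f - 6)*(f + 6) = 14 - 2*(-6 + f)*(6 + f))
Z(P) = P^(3/2)
F(r) = 86 - 2*r²
(1308 + F(y(-6, Z(6)))) - 3066 = (1308 + (86 - 2*36*(1 + 6^(3/2))²)) - 3066 = (1308 + (86 - 2*36*(1 + 6*√6)²)) - 3066 = (1308 + (86 - 2*(-6 - 36*√6)²)) - 3066 = (1394 - 2*(-6 - 36*√6)²) - 3066 = -1672 - 2*(-6 - 36*√6)²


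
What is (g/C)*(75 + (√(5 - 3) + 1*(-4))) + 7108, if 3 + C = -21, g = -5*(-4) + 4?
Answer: 7037 - √2 ≈ 7035.6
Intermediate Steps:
g = 24 (g = 20 + 4 = 24)
C = -24 (C = -3 - 21 = -24)
(g/C)*(75 + (√(5 - 3) + 1*(-4))) + 7108 = (24/(-24))*(75 + (√(5 - 3) + 1*(-4))) + 7108 = (24*(-1/24))*(75 + (√2 - 4)) + 7108 = -(75 + (-4 + √2)) + 7108 = -(71 + √2) + 7108 = (-71 - √2) + 7108 = 7037 - √2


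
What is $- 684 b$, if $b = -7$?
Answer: $4788$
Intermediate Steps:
$- 684 b = \left(-684\right) \left(-7\right) = 4788$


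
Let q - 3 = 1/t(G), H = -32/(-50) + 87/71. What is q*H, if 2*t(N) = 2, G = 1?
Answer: 13244/1775 ≈ 7.4614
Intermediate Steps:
t(N) = 1 (t(N) = (½)*2 = 1)
H = 3311/1775 (H = -32*(-1/50) + 87*(1/71) = 16/25 + 87/71 = 3311/1775 ≈ 1.8654)
q = 4 (q = 3 + 1/1 = 3 + 1 = 4)
q*H = 4*(3311/1775) = 13244/1775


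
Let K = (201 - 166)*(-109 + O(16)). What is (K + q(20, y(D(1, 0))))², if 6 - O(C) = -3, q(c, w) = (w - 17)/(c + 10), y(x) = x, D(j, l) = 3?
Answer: 2756985049/225 ≈ 1.2253e+7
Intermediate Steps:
q(c, w) = (-17 + w)/(10 + c)
O(C) = 9 (O(C) = 6 - 1*(-3) = 6 + 3 = 9)
K = -3500 (K = (201 - 166)*(-109 + 9) = 35*(-100) = -3500)
(K + q(20, y(D(1, 0))))² = (-3500 + (-17 + 3)/(10 + 20))² = (-3500 - 14/30)² = (-3500 + (1/30)*(-14))² = (-3500 - 7/15)² = (-52507/15)² = 2756985049/225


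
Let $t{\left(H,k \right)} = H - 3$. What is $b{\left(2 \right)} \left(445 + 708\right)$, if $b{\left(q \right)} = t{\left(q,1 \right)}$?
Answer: $-1153$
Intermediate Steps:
$t{\left(H,k \right)} = -3 + H$
$b{\left(q \right)} = -3 + q$
$b{\left(2 \right)} \left(445 + 708\right) = \left(-3 + 2\right) \left(445 + 708\right) = \left(-1\right) 1153 = -1153$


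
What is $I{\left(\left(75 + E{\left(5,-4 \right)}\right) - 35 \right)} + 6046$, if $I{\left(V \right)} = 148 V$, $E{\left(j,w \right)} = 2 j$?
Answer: $13446$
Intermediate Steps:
$I{\left(\left(75 + E{\left(5,-4 \right)}\right) - 35 \right)} + 6046 = 148 \left(\left(75 + 2 \cdot 5\right) - 35\right) + 6046 = 148 \left(\left(75 + 10\right) - 35\right) + 6046 = 148 \left(85 - 35\right) + 6046 = 148 \cdot 50 + 6046 = 7400 + 6046 = 13446$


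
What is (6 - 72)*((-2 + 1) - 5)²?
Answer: -2376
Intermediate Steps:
(6 - 72)*((-2 + 1) - 5)² = -66*(-1 - 5)² = -66*(-6)² = -66*36 = -2376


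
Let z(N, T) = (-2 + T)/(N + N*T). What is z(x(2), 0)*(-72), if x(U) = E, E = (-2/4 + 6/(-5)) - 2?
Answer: -1440/37 ≈ -38.919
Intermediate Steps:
E = -37/10 (E = (-2*1/4 + 6*(-1/5)) - 2 = (-1/2 - 6/5) - 2 = -17/10 - 2 = -37/10 ≈ -3.7000)
x(U) = -37/10
z(N, T) = (-2 + T)/(N + N*T)
z(x(2), 0)*(-72) = ((-2 + 0)/((-37/10)*(1 + 0)))*(-72) = -10/37*(-2)/1*(-72) = -10/37*1*(-2)*(-72) = (20/37)*(-72) = -1440/37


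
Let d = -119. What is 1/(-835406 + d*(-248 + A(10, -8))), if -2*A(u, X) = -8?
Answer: -1/806370 ≈ -1.2401e-6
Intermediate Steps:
A(u, X) = 4 (A(u, X) = -1/2*(-8) = 4)
1/(-835406 + d*(-248 + A(10, -8))) = 1/(-835406 - 119*(-248 + 4)) = 1/(-835406 - 119*(-244)) = 1/(-835406 + 29036) = 1/(-806370) = -1/806370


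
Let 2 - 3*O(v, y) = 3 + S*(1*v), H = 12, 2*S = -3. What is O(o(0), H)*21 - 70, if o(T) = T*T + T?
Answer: -77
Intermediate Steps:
S = -3/2 (S = (½)*(-3) = -3/2 ≈ -1.5000)
o(T) = T + T² (o(T) = T² + T = T + T²)
O(v, y) = -⅓ + v/2 (O(v, y) = ⅔ - (3 - 3*v/2)/3 = ⅔ + (-1 + v/2) = -⅓ + v/2)
O(o(0), H)*21 - 70 = (-⅓ + (0*(1 + 0))/2)*21 - 70 = (-⅓ + (0*1)/2)*21 - 70 = (-⅓ + (½)*0)*21 - 70 = (-⅓ + 0)*21 - 70 = -⅓*21 - 70 = -7 - 70 = -77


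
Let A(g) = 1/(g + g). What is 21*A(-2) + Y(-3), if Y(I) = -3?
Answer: -33/4 ≈ -8.2500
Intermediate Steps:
A(g) = 1/(2*g)
21*A(-2) + Y(-3) = 21*((1/2)/(-2)) - 3 = 21*((1/2)*(-1/2)) - 3 = 21*(-1/4) - 3 = -21/4 - 3 = -33/4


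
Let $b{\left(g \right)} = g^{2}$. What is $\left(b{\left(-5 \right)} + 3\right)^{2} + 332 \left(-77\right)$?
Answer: $-24780$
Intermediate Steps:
$\left(b{\left(-5 \right)} + 3\right)^{2} + 332 \left(-77\right) = \left(\left(-5\right)^{2} + 3\right)^{2} + 332 \left(-77\right) = \left(25 + 3\right)^{2} - 25564 = 28^{2} - 25564 = 784 - 25564 = -24780$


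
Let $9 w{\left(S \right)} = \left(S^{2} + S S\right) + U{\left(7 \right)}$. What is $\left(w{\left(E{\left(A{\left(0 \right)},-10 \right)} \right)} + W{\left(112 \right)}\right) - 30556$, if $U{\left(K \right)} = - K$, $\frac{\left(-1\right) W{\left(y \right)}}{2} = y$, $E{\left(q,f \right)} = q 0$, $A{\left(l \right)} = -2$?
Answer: $- \frac{277027}{9} \approx -30781.0$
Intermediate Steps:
$E{\left(q,f \right)} = 0$
$W{\left(y \right)} = - 2 y$
$w{\left(S \right)} = - \frac{7}{9} + \frac{2 S^{2}}{9}$ ($w{\left(S \right)} = \frac{\left(S^{2} + S S\right) - 7}{9} = \frac{\left(S^{2} + S^{2}\right) - 7}{9} = \frac{2 S^{2} - 7}{9} = \frac{-7 + 2 S^{2}}{9} = - \frac{7}{9} + \frac{2 S^{2}}{9}$)
$\left(w{\left(E{\left(A{\left(0 \right)},-10 \right)} \right)} + W{\left(112 \right)}\right) - 30556 = \left(\left(- \frac{7}{9} + \frac{2 \cdot 0^{2}}{9}\right) - 224\right) - 30556 = \left(\left(- \frac{7}{9} + \frac{2}{9} \cdot 0\right) - 224\right) - 30556 = \left(\left(- \frac{7}{9} + 0\right) - 224\right) - 30556 = \left(- \frac{7}{9} - 224\right) - 30556 = - \frac{2023}{9} - 30556 = - \frac{277027}{9}$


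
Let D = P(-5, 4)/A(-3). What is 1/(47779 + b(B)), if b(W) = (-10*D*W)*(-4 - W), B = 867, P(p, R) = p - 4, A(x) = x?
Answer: 1/22702489 ≈ 4.4048e-8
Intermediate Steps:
P(p, R) = -4 + p
D = 3 (D = (-4 - 5)/(-3) = -9*(-⅓) = 3)
b(W) = -30*W*(-4 - W) (b(W) = (-30*W)*(-4 - W) = -30*W*(-4 - W))
1/(47779 + b(B)) = 1/(47779 + 30*867*(4 + 867)) = 1/(47779 + 30*867*871) = 1/(47779 + 22654710) = 1/22702489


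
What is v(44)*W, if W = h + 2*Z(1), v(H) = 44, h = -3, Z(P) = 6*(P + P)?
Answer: 924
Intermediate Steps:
Z(P) = 12*P (Z(P) = 6*(2*P) = 12*P)
W = 21 (W = -3 + 2*(12*1) = -3 + 2*12 = -3 + 24 = 21)
v(44)*W = 44*21 = 924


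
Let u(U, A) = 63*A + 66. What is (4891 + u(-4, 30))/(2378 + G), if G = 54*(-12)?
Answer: 6847/1730 ≈ 3.9578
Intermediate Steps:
G = -648
u(U, A) = 66 + 63*A
(4891 + u(-4, 30))/(2378 + G) = (4891 + (66 + 63*30))/(2378 - 648) = (4891 + (66 + 1890))/1730 = (4891 + 1956)*(1/1730) = 6847*(1/1730) = 6847/1730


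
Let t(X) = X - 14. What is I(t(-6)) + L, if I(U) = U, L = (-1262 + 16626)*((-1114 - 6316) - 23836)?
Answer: -480370844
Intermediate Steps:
t(X) = -14 + X
L = -480370824 (L = 15364*(-7430 - 23836) = 15364*(-31266) = -480370824)
I(t(-6)) + L = (-14 - 6) - 480370824 = -20 - 480370824 = -480370844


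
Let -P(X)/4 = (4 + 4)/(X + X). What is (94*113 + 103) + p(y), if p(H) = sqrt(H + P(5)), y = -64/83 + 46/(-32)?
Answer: 10725 + I*sqrt(14903895)/1660 ≈ 10725.0 + 2.3256*I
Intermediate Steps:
P(X) = -16/X (P(X) = -4*(4 + 4)/(X + X) = -32/(2*X) = -32*1/(2*X) = -16/X)
y = -2933/1328 (y = -64*1/83 + 46*(-1/32) = -64/83 - 23/16 = -2933/1328 ≈ -2.2086)
p(H) = sqrt(-16/5 + H) (p(H) = sqrt(H - 16/5) = sqrt(-16/5 + H))
(94*113 + 103) + p(y) = (94*113 + 103) + sqrt(-80 + 25*(-2933/1328))/5 = (10622 + 103) + sqrt(-80 - 73325/1328)/5 = 10725 + sqrt(-179565/1328)/5 = 10725 + (I*sqrt(14903895)/332)/5 = 10725 + I*sqrt(14903895)/1660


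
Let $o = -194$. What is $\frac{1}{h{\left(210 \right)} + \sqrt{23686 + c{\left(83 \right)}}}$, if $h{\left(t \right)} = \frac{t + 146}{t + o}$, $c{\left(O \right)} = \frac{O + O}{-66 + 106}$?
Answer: $- \frac{1780}{1855607} + \frac{8 \sqrt{2369015}}{1855607} \approx 0.0056765$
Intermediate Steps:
$c{\left(O \right)} = \frac{O}{20}$ ($c{\left(O \right)} = \frac{2 O}{40} = 2 O \frac{1}{40} = \frac{O}{20}$)
$h{\left(t \right)} = \frac{146 + t}{-194 + t}$ ($h{\left(t \right)} = \frac{t + 146}{t - 194} = \frac{146 + t}{-194 + t}$)
$\frac{1}{h{\left(210 \right)} + \sqrt{23686 + c{\left(83 \right)}}} = \frac{1}{\frac{146 + 210}{-194 + 210} + \sqrt{23686 + \frac{1}{20} \cdot 83}} = \frac{1}{\frac{1}{16} \cdot 356 + \sqrt{23686 + \frac{83}{20}}} = \frac{1}{\frac{1}{16} \cdot 356 + \sqrt{\frac{473803}{20}}} = \frac{1}{\frac{89}{4} + \frac{\sqrt{2369015}}{10}}$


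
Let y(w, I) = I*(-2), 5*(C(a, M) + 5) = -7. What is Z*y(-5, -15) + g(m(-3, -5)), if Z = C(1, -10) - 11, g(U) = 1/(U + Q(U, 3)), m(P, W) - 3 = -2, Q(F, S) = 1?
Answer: -1043/2 ≈ -521.50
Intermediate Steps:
C(a, M) = -32/5 (C(a, M) = -5 + (⅕)*(-7) = -5 - 7/5 = -32/5)
m(P, W) = 1 (m(P, W) = 3 - 2 = 1)
y(w, I) = -2*I
g(U) = 1/(1 + U) (g(U) = 1/(U + 1) = 1/(1 + U))
Z = -87/5 (Z = -32/5 - 11 = -87/5 ≈ -17.400)
Z*y(-5, -15) + g(m(-3, -5)) = -(-174)*(-15)/5 + 1/(1 + 1) = -87/5*30 + 1/2 = -522 + ½ = -1043/2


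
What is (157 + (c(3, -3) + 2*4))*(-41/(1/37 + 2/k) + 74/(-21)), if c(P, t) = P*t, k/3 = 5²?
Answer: -124815652/1043 ≈ -1.1967e+5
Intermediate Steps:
k = 75 (k = 3*5² = 3*25 = 75)
(157 + (c(3, -3) + 2*4))*(-41/(1/37 + 2/k) + 74/(-21)) = (157 + (3*(-3) + 2*4))*(-41/(1/37 + 2/75) + 74/(-21)) = (157 + (-9 + 8))*(-41/(1*(1/37) + 2*(1/75)) + 74*(-1/21)) = (157 - 1)*(-41/(1/37 + 2/75) - 74/21) = 156*(-41/149/2775 - 74/21) = 156*(-41*2775/149 - 74/21) = 156*(-113775/149 - 74/21) = 156*(-2400301/3129) = -124815652/1043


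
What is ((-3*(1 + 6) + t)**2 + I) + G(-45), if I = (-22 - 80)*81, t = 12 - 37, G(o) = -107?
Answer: -6253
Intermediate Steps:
t = -25
I = -8262 (I = -102*81 = -8262)
((-3*(1 + 6) + t)**2 + I) + G(-45) = ((-3*(1 + 6) - 25)**2 - 8262) - 107 = ((-3*7 - 25)**2 - 8262) - 107 = ((-21 - 25)**2 - 8262) - 107 = ((-46)**2 - 8262) - 107 = (2116 - 8262) - 107 = -6146 - 107 = -6253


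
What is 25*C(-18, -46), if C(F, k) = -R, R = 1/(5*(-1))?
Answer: 5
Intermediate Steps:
R = -⅕ (R = 1/(-5) = -⅕ ≈ -0.20000)
C(F, k) = ⅕ (C(F, k) = -1*(-⅕) = ⅕)
25*C(-18, -46) = 25*(⅕) = 5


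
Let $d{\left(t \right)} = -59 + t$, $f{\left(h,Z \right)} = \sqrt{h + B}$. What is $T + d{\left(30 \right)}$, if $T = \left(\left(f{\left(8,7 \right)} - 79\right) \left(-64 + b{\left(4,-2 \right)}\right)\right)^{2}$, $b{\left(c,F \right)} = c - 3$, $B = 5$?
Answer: $24822097 - 627102 \sqrt{13} \approx 2.2561 \cdot 10^{7}$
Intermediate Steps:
$f{\left(h,Z \right)} = \sqrt{5 + h}$ ($f{\left(h,Z \right)} = \sqrt{h + 5} = \sqrt{5 + h}$)
$b{\left(c,F \right)} = -3 + c$
$T = \left(4977 - 63 \sqrt{13}\right)^{2}$ ($T = \left(\left(\sqrt{5 + 8} - 79\right) \left(-64 + \left(-3 + 4\right)\right)\right)^{2} = \left(\left(\sqrt{13} - 79\right) \left(-64 + 1\right)\right)^{2} = \left(\left(-79 + \sqrt{13}\right) \left(-63\right)\right)^{2} = \left(4977 - 63 \sqrt{13}\right)^{2} \approx 2.2561 \cdot 10^{7}$)
$T + d{\left(30 \right)} = \left(24822126 - 627102 \sqrt{13}\right) + \left(-59 + 30\right) = \left(24822126 - 627102 \sqrt{13}\right) - 29 = 24822097 - 627102 \sqrt{13}$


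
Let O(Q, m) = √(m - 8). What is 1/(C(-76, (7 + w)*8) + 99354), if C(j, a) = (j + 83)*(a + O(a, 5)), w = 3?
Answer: 99914/9982807543 - 7*I*√3/9982807543 ≈ 1.0009e-5 - 1.2145e-9*I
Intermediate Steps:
O(Q, m) = √(-8 + m)
C(j, a) = (83 + j)*(a + I*√3) (C(j, a) = (j + 83)*(a + √(-8 + 5)) = (83 + j)*(a + √(-3)) = (83 + j)*(a + I*√3))
1/(C(-76, (7 + w)*8) + 99354) = 1/((83*((7 + 3)*8) + ((7 + 3)*8)*(-76) + 83*I*√3 + I*(-76)*√3) + 99354) = 1/((83*(10*8) + (10*8)*(-76) + 83*I*√3 - 76*I*√3) + 99354) = 1/((83*80 + 80*(-76) + 83*I*√3 - 76*I*√3) + 99354) = 1/((6640 - 6080 + 83*I*√3 - 76*I*√3) + 99354) = 1/((560 + 7*I*√3) + 99354) = 1/(99914 + 7*I*√3)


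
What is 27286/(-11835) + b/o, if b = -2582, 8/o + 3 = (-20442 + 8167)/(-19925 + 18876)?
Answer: -34895266784/12414915 ≈ -2810.8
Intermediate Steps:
o = 1049/1141 (o = 8/(-3 + (-20442 + 8167)/(-19925 + 18876)) = 8/(-3 - 12275/(-1049)) = 8/(-3 - 12275*(-1/1049)) = 8/(-3 + 12275/1049) = 8/(9128/1049) = 8*(1049/9128) = 1049/1141 ≈ 0.91937)
27286/(-11835) + b/o = 27286/(-11835) - 2582/1049/1141 = 27286*(-1/11835) - 2582*1141/1049 = -27286/11835 - 2946062/1049 = -34895266784/12414915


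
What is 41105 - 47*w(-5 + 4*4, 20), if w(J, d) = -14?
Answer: 41763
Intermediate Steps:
41105 - 47*w(-5 + 4*4, 20) = 41105 - 47*(-14) = 41105 - 1*(-658) = 41105 + 658 = 41763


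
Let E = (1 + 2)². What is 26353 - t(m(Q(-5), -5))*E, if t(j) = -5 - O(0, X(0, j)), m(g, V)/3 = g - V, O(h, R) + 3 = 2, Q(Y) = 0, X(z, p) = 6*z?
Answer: 26389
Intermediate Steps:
O(h, R) = -1 (O(h, R) = -3 + 2 = -1)
m(g, V) = -3*V + 3*g (m(g, V) = 3*(g - V) = -3*V + 3*g)
E = 9 (E = 3² = 9)
t(j) = -4 (t(j) = -5 - 1*(-1) = -5 + 1 = -4)
26353 - t(m(Q(-5), -5))*E = 26353 - (-4)*9 = 26353 - 1*(-36) = 26353 + 36 = 26389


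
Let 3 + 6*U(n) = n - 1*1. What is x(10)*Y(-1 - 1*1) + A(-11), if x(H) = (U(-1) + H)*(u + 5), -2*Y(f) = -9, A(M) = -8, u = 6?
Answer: 1783/4 ≈ 445.75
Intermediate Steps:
Y(f) = 9/2 (Y(f) = -1/2*(-9) = 9/2)
U(n) = -2/3 + n/6 (U(n) = -1/2 + (n - 1*1)/6 = -1/2 + (n - 1)/6 = -1/2 + (-1 + n)/6 = -1/2 + (-1/6 + n/6) = -2/3 + n/6)
x(H) = -55/6 + 11*H (x(H) = ((-2/3 + (1/6)*(-1)) + H)*(6 + 5) = ((-2/3 - 1/6) + H)*11 = (-5/6 + H)*11 = -55/6 + 11*H)
x(10)*Y(-1 - 1*1) + A(-11) = (-55/6 + 11*10)*(9/2) - 8 = (-55/6 + 110)*(9/2) - 8 = (605/6)*(9/2) - 8 = 1815/4 - 8 = 1783/4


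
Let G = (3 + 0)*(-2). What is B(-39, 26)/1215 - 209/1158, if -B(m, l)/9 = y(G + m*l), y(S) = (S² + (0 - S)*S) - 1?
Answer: -9019/52110 ≈ -0.17308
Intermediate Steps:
G = -6 (G = 3*(-2) = -6)
y(S) = -1 (y(S) = (S² + (-S)*S) - 1 = (S² - S²) - 1 = 0 - 1 = -1)
B(m, l) = 9 (B(m, l) = -9*(-1) = 9)
B(-39, 26)/1215 - 209/1158 = 9/1215 - 209/1158 = 9*(1/1215) - 209*1/1158 = 1/135 - 209/1158 = -9019/52110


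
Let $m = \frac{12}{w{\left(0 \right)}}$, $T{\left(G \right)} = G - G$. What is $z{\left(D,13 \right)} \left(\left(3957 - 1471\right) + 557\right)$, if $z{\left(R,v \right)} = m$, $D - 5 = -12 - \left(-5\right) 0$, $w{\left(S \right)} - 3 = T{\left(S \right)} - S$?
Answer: $12172$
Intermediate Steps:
$T{\left(G \right)} = 0$
$w{\left(S \right)} = 3 - S$ ($w{\left(S \right)} = 3 + \left(0 - S\right) = 3 - S$)
$D = -7$ ($D = 5 - \left(12 - 0\right) = 5 - 12 = -7$)
$m = 4$ ($m = \frac{12}{3 - 0} = \frac{12}{3 + 0} = \frac{12}{3} = 12 \cdot \frac{1}{3} = 4$)
$z{\left(R,v \right)} = 4$
$z{\left(D,13 \right)} \left(\left(3957 - 1471\right) + 557\right) = 4 \left(\left(3957 - 1471\right) + 557\right) = 4 \left(2486 + 557\right) = 4 \cdot 3043 = 12172$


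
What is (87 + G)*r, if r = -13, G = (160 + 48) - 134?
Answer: -2093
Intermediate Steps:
G = 74 (G = 208 - 134 = 74)
(87 + G)*r = (87 + 74)*(-13) = 161*(-13) = -2093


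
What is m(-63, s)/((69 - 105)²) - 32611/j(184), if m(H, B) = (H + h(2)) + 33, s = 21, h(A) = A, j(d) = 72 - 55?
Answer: -10566083/5508 ≈ -1918.3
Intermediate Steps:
j(d) = 17
m(H, B) = 35 + H (m(H, B) = (H + 2) + 33 = (2 + H) + 33 = 35 + H)
m(-63, s)/((69 - 105)²) - 32611/j(184) = (35 - 63)/((69 - 105)²) - 32611/17 = -28/((-36)²) - 32611*1/17 = -28/1296 - 32611/17 = -28*1/1296 - 32611/17 = -7/324 - 32611/17 = -10566083/5508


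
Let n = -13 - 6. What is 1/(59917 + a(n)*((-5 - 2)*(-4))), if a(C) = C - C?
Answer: 1/59917 ≈ 1.6690e-5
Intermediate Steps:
n = -19
a(C) = 0
1/(59917 + a(n)*((-5 - 2)*(-4))) = 1/(59917 + 0*((-5 - 2)*(-4))) = 1/(59917 + 0*(-7*(-4))) = 1/(59917 + 0*28) = 1/(59917 + 0) = 1/59917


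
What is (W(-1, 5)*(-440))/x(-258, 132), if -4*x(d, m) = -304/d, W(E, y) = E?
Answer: -28380/19 ≈ -1493.7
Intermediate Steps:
x(d, m) = 76/d (x(d, m) = -(-76)/d = 76/d)
(W(-1, 5)*(-440))/x(-258, 132) = (-1*(-440))/((76/(-258))) = 440/((76*(-1/258))) = 440/(-38/129) = 440*(-129/38) = -28380/19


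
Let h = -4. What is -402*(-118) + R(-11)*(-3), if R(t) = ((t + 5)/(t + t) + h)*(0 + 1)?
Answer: 521919/11 ≈ 47447.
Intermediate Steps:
R(t) = -4 + (5 + t)/(2*t) (R(t) = ((t + 5)/(t + t) - 4)*(0 + 1) = ((5 + t)/((2*t)) - 4)*1 = ((5 + t)*(1/(2*t)) - 4)*1 = ((5 + t)/(2*t) - 4)*1 = (-4 + (5 + t)/(2*t))*1 = -4 + (5 + t)/(2*t))
-402*(-118) + R(-11)*(-3) = -402*(-118) + ((½)*(5 - 7*(-11))/(-11))*(-3) = 47436 + ((½)*(-1/11)*(5 + 77))*(-3) = 47436 + ((½)*(-1/11)*82)*(-3) = 47436 - 41/11*(-3) = 47436 + 123/11 = 521919/11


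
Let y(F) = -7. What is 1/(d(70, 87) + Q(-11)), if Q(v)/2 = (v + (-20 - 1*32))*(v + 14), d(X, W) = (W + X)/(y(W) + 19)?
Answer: -12/4379 ≈ -0.0027404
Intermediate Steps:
d(X, W) = W/12 + X/12 (d(X, W) = (W + X)/(-7 + 19) = (W + X)/12 = (W + X)*(1/12) = W/12 + X/12)
Q(v) = 2*(-52 + v)*(14 + v) (Q(v) = 2*((v + (-20 - 1*32))*(v + 14)) = 2*((v + (-20 - 32))*(14 + v)) = 2*((v - 52)*(14 + v)) = 2*((-52 + v)*(14 + v)) = 2*(-52 + v)*(14 + v))
1/(d(70, 87) + Q(-11)) = 1/(((1/12)*87 + (1/12)*70) + (-1456 - 76*(-11) + 2*(-11)²)) = 1/((29/4 + 35/6) + (-1456 + 836 + 2*121)) = 1/(157/12 + (-1456 + 836 + 242)) = 1/(157/12 - 378) = 1/(-4379/12) = -12/4379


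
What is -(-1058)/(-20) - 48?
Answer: -1009/10 ≈ -100.90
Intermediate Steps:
-(-1058)/(-20) - 48 = -(-1058)*(-1)/20 - 48 = -46*23/20 - 48 = -529/10 - 48 = -1009/10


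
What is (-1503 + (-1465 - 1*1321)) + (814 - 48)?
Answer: -3523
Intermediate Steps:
(-1503 + (-1465 - 1*1321)) + (814 - 48) = (-1503 + (-1465 - 1321)) + 766 = (-1503 - 2786) + 766 = -4289 + 766 = -3523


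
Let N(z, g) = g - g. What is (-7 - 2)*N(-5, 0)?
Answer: 0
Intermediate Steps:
N(z, g) = 0
(-7 - 2)*N(-5, 0) = (-7 - 2)*0 = -9*0 = 0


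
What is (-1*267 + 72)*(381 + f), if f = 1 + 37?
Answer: -81705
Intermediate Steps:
f = 38
(-1*267 + 72)*(381 + f) = (-1*267 + 72)*(381 + 38) = (-267 + 72)*419 = -195*419 = -81705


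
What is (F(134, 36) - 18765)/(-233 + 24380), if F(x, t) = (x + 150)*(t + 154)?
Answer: 35195/24147 ≈ 1.4575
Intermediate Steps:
F(x, t) = (150 + x)*(154 + t)
(F(134, 36) - 18765)/(-233 + 24380) = ((23100 + 150*36 + 154*134 + 36*134) - 18765)/(-233 + 24380) = ((23100 + 5400 + 20636 + 4824) - 18765)/24147 = (53960 - 18765)*(1/24147) = 35195*(1/24147) = 35195/24147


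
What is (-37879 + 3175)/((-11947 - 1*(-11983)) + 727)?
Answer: -34704/763 ≈ -45.484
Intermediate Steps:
(-37879 + 3175)/((-11947 - 1*(-11983)) + 727) = -34704/((-11947 + 11983) + 727) = -34704/(36 + 727) = -34704/763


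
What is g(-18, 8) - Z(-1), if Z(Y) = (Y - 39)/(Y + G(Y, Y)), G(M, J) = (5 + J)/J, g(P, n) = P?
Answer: -26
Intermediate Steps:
Z(Y) = (-39 + Y)/(Y + (5 + Y)/Y) (Z(Y) = (Y - 39)/(Y + (5 + Y)/Y) = (-39 + Y)/(Y + (5 + Y)/Y))
g(-18, 8) - Z(-1) = -18 - (-1)*(-39 - 1)/(5 - 1 + (-1)²) = -18 - (-1)*(-40)/(5 - 1 + 1) = -18 - (-1)*(-40)/5 = -18 - 1*8 = -18 - 8 = -26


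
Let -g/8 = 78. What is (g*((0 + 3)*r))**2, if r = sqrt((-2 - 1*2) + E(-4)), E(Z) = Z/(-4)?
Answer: -10513152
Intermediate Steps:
g = -624 (g = -8*78 = -624)
E(Z) = -Z/4 (E(Z) = Z*(-1/4) = -Z/4)
r = I*sqrt(3) (r = sqrt((-2 - 1*2) - 1/4*(-4)) = sqrt((-2 - 2) + 1) = sqrt(-4 + 1) = sqrt(-3) = I*sqrt(3) ≈ 1.732*I)
(g*((0 + 3)*r))**2 = (-624*(0 + 3)*I*sqrt(3))**2 = (-1872*I*sqrt(3))**2 = -10513152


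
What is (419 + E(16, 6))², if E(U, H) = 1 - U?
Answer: 163216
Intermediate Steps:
(419 + E(16, 6))² = (419 + (1 - 1*16))² = (419 + (1 - 16))² = (419 - 15)² = 404² = 163216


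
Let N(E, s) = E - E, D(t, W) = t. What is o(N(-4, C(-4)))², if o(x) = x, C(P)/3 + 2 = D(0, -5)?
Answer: 0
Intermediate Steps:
C(P) = -6 (C(P) = -6 + 3*0 = -6 + 0 = -6)
N(E, s) = 0
o(N(-4, C(-4)))² = 0² = 0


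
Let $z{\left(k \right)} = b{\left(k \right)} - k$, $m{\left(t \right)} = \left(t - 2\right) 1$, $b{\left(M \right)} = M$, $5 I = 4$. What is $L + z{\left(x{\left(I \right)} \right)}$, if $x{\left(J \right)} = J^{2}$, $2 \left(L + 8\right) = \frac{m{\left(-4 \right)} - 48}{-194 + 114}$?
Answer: $- \frac{613}{80} \approx -7.6625$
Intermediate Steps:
$I = \frac{4}{5}$ ($I = \frac{1}{5} \cdot 4 = \frac{4}{5} \approx 0.8$)
$m{\left(t \right)} = -2 + t$ ($m{\left(t \right)} = \left(-2 + t\right) 1 = -2 + t$)
$L = - \frac{613}{80}$ ($L = -8 + \frac{\left(\left(-2 - 4\right) - 48\right) \frac{1}{-194 + 114}}{2} = -8 + \frac{\left(-6 - 48\right) \frac{1}{-80}}{2} = -8 + \frac{\left(-54\right) \left(- \frac{1}{80}\right)}{2} = -8 + \frac{1}{2} \cdot \frac{27}{40} = -8 + \frac{27}{80} = - \frac{613}{80} \approx -7.6625$)
$z{\left(k \right)} = 0$ ($z{\left(k \right)} = k - k = 0$)
$L + z{\left(x{\left(I \right)} \right)} = - \frac{613}{80} + 0 = - \frac{613}{80}$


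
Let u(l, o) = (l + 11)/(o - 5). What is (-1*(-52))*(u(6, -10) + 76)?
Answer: 58396/15 ≈ 3893.1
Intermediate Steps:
u(l, o) = (11 + l)/(-5 + o)
(-1*(-52))*(u(6, -10) + 76) = (-1*(-52))*((11 + 6)/(-5 - 10) + 76) = 52*(17/(-15) + 76) = 52*(-1/15*17 + 76) = 52*(-17/15 + 76) = 52*(1123/15) = 58396/15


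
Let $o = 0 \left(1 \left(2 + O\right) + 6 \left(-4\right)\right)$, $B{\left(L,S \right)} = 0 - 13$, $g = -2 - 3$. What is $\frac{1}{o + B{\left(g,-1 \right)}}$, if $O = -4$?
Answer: $- \frac{1}{13} \approx -0.076923$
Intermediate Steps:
$g = -5$ ($g = -2 - 3 = -5$)
$B{\left(L,S \right)} = -13$
$o = 0$ ($o = 0 \left(1 \left(2 - 4\right) + 6 \left(-4\right)\right) = 0 \left(1 \left(-2\right) - 24\right) = 0 \left(-2 - 24\right) = 0 \left(-26\right) = 0$)
$\frac{1}{o + B{\left(g,-1 \right)}} = \frac{1}{0 - 13} = \frac{1}{-13} = - \frac{1}{13}$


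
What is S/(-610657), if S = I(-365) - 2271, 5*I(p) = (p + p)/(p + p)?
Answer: 11354/3053285 ≈ 0.0037186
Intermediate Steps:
I(p) = ⅕ (I(p) = ((p + p)/(p + p))/5 = ((2*p)/((2*p)))/5 = ((2*p)*(1/(2*p)))/5 = (⅕)*1 = ⅕)
S = -11354/5 (S = ⅕ - 2271 = -11354/5 ≈ -2270.8)
S/(-610657) = -11354/5/(-610657) = -11354/5*(-1/610657) = 11354/3053285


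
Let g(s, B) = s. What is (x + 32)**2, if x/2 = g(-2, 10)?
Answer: 784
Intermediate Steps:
x = -4 (x = 2*(-2) = -4)
(x + 32)**2 = (-4 + 32)**2 = 28**2 = 784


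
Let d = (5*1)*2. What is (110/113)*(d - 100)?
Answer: -9900/113 ≈ -87.611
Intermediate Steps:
d = 10 (d = 5*2 = 10)
(110/113)*(d - 100) = (110/113)*(10 - 100) = (110*(1/113))*(-90) = (110/113)*(-90) = -9900/113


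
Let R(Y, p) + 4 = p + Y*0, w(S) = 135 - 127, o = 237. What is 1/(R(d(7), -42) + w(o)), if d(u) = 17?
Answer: -1/38 ≈ -0.026316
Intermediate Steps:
w(S) = 8
R(Y, p) = -4 + p (R(Y, p) = -4 + (p + Y*0) = -4 + (p + 0) = -4 + p)
1/(R(d(7), -42) + w(o)) = 1/((-4 - 42) + 8) = 1/(-46 + 8) = 1/(-38) = -1/38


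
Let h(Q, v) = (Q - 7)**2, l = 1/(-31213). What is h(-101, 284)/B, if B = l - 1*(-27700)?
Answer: 121356144/288200033 ≈ 0.42108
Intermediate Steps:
l = -1/31213 ≈ -3.2038e-5
h(Q, v) = (-7 + Q)**2
B = 864600099/31213 (B = -1/31213 - 1*(-27700) = -1/31213 + 27700 = 864600099/31213 ≈ 27700.)
h(-101, 284)/B = (-7 - 101)**2/(864600099/31213) = (-108)**2*(31213/864600099) = 11664*(31213/864600099) = 121356144/288200033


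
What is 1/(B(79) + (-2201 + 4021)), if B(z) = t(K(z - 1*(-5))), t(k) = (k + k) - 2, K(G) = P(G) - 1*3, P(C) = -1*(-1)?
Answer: 1/1814 ≈ 0.00055127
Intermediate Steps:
P(C) = 1
K(G) = -2 (K(G) = 1 - 1*3 = 1 - 3 = -2)
t(k) = -2 + 2*k (t(k) = 2*k - 2 = -2 + 2*k)
B(z) = -6 (B(z) = -2 + 2*(-2) = -2 - 4 = -6)
1/(B(79) + (-2201 + 4021)) = 1/(-6 + (-2201 + 4021)) = 1/(-6 + 1820) = 1/1814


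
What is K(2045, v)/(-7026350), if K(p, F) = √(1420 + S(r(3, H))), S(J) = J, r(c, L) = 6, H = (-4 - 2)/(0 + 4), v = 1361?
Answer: -√1426/7026350 ≈ -5.3744e-6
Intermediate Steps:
H = -3/2 (H = -6/4 = -6*¼ = -3/2 ≈ -1.5000)
K(p, F) = √1426 (K(p, F) = √(1420 + 6) = √1426)
K(2045, v)/(-7026350) = √1426/(-7026350) = √1426*(-1/7026350) = -√1426/7026350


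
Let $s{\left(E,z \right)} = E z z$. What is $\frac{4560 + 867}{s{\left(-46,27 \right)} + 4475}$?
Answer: $- \frac{5427}{29059} \approx -0.18676$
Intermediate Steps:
$s{\left(E,z \right)} = E z^{2}$
$\frac{4560 + 867}{s{\left(-46,27 \right)} + 4475} = \frac{4560 + 867}{- 46 \cdot 27^{2} + 4475} = \frac{5427}{\left(-46\right) 729 + 4475} = \frac{5427}{-33534 + 4475} = \frac{5427}{-29059} = 5427 \left(- \frac{1}{29059}\right) = - \frac{5427}{29059}$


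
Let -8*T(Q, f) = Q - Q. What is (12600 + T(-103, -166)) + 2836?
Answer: 15436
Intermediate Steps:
T(Q, f) = 0 (T(Q, f) = -(Q - Q)/8 = -⅛*0 = 0)
(12600 + T(-103, -166)) + 2836 = (12600 + 0) + 2836 = 12600 + 2836 = 15436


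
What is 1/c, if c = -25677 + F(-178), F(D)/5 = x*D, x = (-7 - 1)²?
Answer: -1/82637 ≈ -1.2101e-5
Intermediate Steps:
x = 64 (x = (-8)² = 64)
F(D) = 320*D (F(D) = 5*(64*D) = 320*D)
c = -82637 (c = -25677 + 320*(-178) = -25677 - 56960 = -82637)
1/c = 1/(-82637) = -1/82637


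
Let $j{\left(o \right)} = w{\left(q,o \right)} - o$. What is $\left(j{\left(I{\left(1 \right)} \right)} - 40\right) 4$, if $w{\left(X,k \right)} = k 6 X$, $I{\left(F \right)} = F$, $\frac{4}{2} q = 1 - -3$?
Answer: $-116$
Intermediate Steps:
$q = 2$ ($q = \frac{1 - -3}{2} = \frac{1 + 3}{2} = \frac{1}{2} \cdot 4 = 2$)
$w{\left(X,k \right)} = 6 X k$ ($w{\left(X,k \right)} = 6 k X = 6 X k$)
$j{\left(o \right)} = 11 o$ ($j{\left(o \right)} = 6 \cdot 2 o - o = 12 o - o = 11 o$)
$\left(j{\left(I{\left(1 \right)} \right)} - 40\right) 4 = \left(11 \cdot 1 - 40\right) 4 = \left(11 - 40\right) 4 = \left(-29\right) 4 = -116$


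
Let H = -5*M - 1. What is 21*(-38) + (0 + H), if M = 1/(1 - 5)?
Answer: -3191/4 ≈ -797.75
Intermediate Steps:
M = -¼ (M = 1/(-4) = -¼ ≈ -0.25000)
H = ¼ (H = -5*(-¼) - 1 = 5/4 - 1 = ¼ ≈ 0.25000)
21*(-38) + (0 + H) = 21*(-38) + (0 + ¼) = -798 + ¼ = -3191/4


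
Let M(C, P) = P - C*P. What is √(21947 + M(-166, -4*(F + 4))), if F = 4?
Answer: √16603 ≈ 128.85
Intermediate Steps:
M(C, P) = P - C*P
√(21947 + M(-166, -4*(F + 4))) = √(21947 + (-4*(4 + 4))*(1 - 1*(-166))) = √(21947 + (-4*8)*(1 + 166)) = √(21947 - 32*167) = √(21947 - 5344) = √16603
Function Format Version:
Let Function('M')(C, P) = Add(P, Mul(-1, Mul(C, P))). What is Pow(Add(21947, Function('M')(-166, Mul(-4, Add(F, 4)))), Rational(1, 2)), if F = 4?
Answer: Pow(16603, Rational(1, 2)) ≈ 128.85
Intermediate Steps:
Function('M')(C, P) = Add(P, Mul(-1, C, P))
Pow(Add(21947, Function('M')(-166, Mul(-4, Add(F, 4)))), Rational(1, 2)) = Pow(Add(21947, Mul(Mul(-4, Add(4, 4)), Add(1, Mul(-1, -166)))), Rational(1, 2)) = Pow(Add(21947, Mul(Mul(-4, 8), Add(1, 166))), Rational(1, 2)) = Pow(Add(21947, Mul(-32, 167)), Rational(1, 2)) = Pow(Add(21947, -5344), Rational(1, 2)) = Pow(16603, Rational(1, 2))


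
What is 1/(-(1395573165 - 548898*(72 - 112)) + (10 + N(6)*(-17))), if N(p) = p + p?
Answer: -1/1417529279 ≈ -7.0545e-10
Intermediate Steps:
N(p) = 2*p
1/(-(1395573165 - 548898*(72 - 112)) + (10 + N(6)*(-17))) = 1/(-(1395573165 - 548898*(72 - 112)) + (10 + (2*6)*(-17))) = 1/(-39207/(1/(35595 - 14*(-40))) + (10 + 12*(-17))) = 1/(-39207/(1/(35595 + 560)) + (10 - 204)) = 1/(-39207/(1/36155) - 194) = 1/(-39207/1/36155 - 194) = 1/(-39207*36155 - 194) = 1/(-1417529085 - 194) = 1/(-1417529279) = -1/1417529279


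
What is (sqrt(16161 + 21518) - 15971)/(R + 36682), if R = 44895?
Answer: -15971/81577 + sqrt(37679)/81577 ≈ -0.19340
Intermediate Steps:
(sqrt(16161 + 21518) - 15971)/(R + 36682) = (sqrt(16161 + 21518) - 15971)/(44895 + 36682) = (sqrt(37679) - 15971)/81577 = (-15971 + sqrt(37679))*(1/81577) = -15971/81577 + sqrt(37679)/81577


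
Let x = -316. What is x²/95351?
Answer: 99856/95351 ≈ 1.0472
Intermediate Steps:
x²/95351 = (-316)²/95351 = 99856*(1/95351) = 99856/95351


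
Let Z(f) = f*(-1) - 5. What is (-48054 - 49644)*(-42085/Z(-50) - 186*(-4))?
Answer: 56046086/3 ≈ 1.8682e+7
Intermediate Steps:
Z(f) = -5 - f (Z(f) = -f - 5 = -5 - f)
(-48054 - 49644)*(-42085/Z(-50) - 186*(-4)) = (-48054 - 49644)*(-42085/(-5 - 1*(-50)) - 186*(-4)) = -97698*(-42085/(-5 + 50) + 744) = -97698*(-42085/45 + 744) = -97698*(-42085*1/45 + 744) = -97698*(-8417/9 + 744) = -97698*(-1721/9) = 56046086/3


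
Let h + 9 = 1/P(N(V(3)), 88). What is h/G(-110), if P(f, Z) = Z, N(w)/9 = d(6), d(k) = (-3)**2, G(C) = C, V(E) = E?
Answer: 791/9680 ≈ 0.081715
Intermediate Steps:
d(k) = 9
N(w) = 81 (N(w) = 9*9 = 81)
h = -791/88 (h = -9 + 1/88 = -791/88 ≈ -8.9886)
h/G(-110) = -791/88/(-110) = -791/88*(-1/110) = 791/9680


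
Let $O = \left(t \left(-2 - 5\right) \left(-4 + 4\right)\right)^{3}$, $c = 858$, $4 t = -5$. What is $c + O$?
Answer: $858$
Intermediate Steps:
$t = - \frac{5}{4}$ ($t = \frac{1}{4} \left(-5\right) = - \frac{5}{4} \approx -1.25$)
$O = 0$ ($O = \left(- \frac{5 \left(-2 - 5\right) \left(-4 + 4\right)}{4}\right)^{3} = \left(- \frac{5 \left(\left(-7\right) 0\right)}{4}\right)^{3} = \left(\left(- \frac{5}{4}\right) 0\right)^{3} = 0^{3} = 0$)
$c + O = 858 + 0 = 858$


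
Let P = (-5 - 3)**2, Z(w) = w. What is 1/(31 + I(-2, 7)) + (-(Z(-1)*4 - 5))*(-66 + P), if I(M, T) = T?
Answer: -683/38 ≈ -17.974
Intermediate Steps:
P = 64 (P = (-8)**2 = 64)
1/(31 + I(-2, 7)) + (-(Z(-1)*4 - 5))*(-66 + P) = 1/(31 + 7) + (-(-1*4 - 5))*(-66 + 64) = 1/38 - (-4 - 5)*(-2) = 1/38 - 1*(-9)*(-2) = 1/38 + 9*(-2) = 1/38 - 18 = -683/38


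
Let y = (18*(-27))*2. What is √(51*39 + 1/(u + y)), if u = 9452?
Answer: √8939362130/2120 ≈ 44.598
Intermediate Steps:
y = -972 (y = -486*2 = -972)
√(51*39 + 1/(u + y)) = √(51*39 + 1/(9452 - 972)) = √(1989 + 1/8480) = √(16866721/8480) = √8939362130/2120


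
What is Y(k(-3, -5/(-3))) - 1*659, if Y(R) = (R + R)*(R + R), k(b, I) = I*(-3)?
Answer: -559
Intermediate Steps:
k(b, I) = -3*I
Y(R) = 4*R² (Y(R) = (2*R)*(2*R) = 4*R²)
Y(k(-3, -5/(-3))) - 1*659 = 4*(-(-3)*5/(-3))² - 1*659 = 4*(-(-3)*5*(-⅓))² - 659 = 4*(-(-3)*(-5)/3)² - 659 = 4*(-3*5/3)² - 659 = 4*(-5)² - 659 = 4*25 - 659 = 100 - 659 = -559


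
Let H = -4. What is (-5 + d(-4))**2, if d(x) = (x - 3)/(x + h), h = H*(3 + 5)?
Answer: 29929/1296 ≈ 23.093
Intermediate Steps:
h = -32 (h = -4*(3 + 5) = -4*8 = -32)
d(x) = (-3 + x)/(-32 + x) (d(x) = (x - 3)/(x - 32) = (-3 + x)/(-32 + x))
(-5 + d(-4))**2 = (-5 + (-3 - 4)/(-32 - 4))**2 = (-5 - 7/(-36))**2 = (-5 - 1/36*(-7))**2 = (-5 + 7/36)**2 = (-173/36)**2 = 29929/1296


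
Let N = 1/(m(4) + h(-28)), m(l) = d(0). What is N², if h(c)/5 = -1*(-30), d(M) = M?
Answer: 1/22500 ≈ 4.4444e-5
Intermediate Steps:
h(c) = 150 (h(c) = 5*(-1*(-30)) = 5*30 = 150)
m(l) = 0
N = 1/150 (N = 1/(0 + 150) = 1/150 ≈ 0.0066667)
N² = (1/150)² = 1/22500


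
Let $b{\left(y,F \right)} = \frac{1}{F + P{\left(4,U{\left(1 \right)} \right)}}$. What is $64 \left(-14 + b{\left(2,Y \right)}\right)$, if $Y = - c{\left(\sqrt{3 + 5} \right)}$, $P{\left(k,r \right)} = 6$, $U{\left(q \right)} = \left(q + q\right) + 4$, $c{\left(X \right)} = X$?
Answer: $- \frac{6176}{7} + \frac{32 \sqrt{2}}{7} \approx -875.82$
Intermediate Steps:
$U{\left(q \right)} = 4 + 2 q$ ($U{\left(q \right)} = 2 q + 4 = 4 + 2 q$)
$Y = - 2 \sqrt{2}$ ($Y = - \sqrt{3 + 5} = - \sqrt{8} = - 2 \sqrt{2} \approx -2.8284$)
$b{\left(y,F \right)} = \frac{1}{6 + F}$ ($b{\left(y,F \right)} = \frac{1}{F + 6} = \frac{1}{6 + F}$)
$64 \left(-14 + b{\left(2,Y \right)}\right) = 64 \left(-14 + \frac{1}{6 - 2 \sqrt{2}}\right) = -896 + \frac{64}{6 - 2 \sqrt{2}}$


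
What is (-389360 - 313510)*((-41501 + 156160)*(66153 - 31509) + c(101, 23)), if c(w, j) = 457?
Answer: -2791973145568110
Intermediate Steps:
(-389360 - 313510)*((-41501 + 156160)*(66153 - 31509) + c(101, 23)) = (-389360 - 313510)*((-41501 + 156160)*(66153 - 31509) + 457) = -702870*(114659*34644 + 457) = -702870*(3972246396 + 457) = -702870*3972246853 = -2791973145568110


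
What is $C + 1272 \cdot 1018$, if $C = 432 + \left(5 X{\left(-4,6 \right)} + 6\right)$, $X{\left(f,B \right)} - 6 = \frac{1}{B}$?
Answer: $\frac{7772189}{6} \approx 1.2954 \cdot 10^{6}$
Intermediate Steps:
$X{\left(f,B \right)} = 6 + \frac{1}{B}$
$C = \frac{2813}{6}$ ($C = 432 + \left(5 \left(6 + \frac{1}{6}\right) + 6\right) = 432 + \left(5 \cdot \frac{37}{6} + 6\right) = 432 + \left(\frac{185}{6} + 6\right) = 432 + \frac{221}{6} = \frac{2813}{6} \approx 468.83$)
$C + 1272 \cdot 1018 = \frac{2813}{6} + 1272 \cdot 1018 = \frac{2813}{6} + 1294896 = \frac{7772189}{6}$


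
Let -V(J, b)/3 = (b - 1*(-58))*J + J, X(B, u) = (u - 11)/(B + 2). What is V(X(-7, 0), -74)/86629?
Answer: 99/86629 ≈ 0.0011428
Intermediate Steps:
X(B, u) = (-11 + u)/(2 + B)
V(J, b) = -3*J - 3*J*(58 + b) (V(J, b) = -3*((b - 1*(-58))*J + J) = -3*((b + 58)*J + J) = -3*((58 + b)*J + J) = -3*(J*(58 + b) + J) = -3*(J + J*(58 + b)) = -3*J - 3*J*(58 + b))
V(X(-7, 0), -74)/86629 = -3*(-11 + 0)/(2 - 7)*(59 - 74)/86629 = -3*-11/(-5)*(-15)*(1/86629) = -3*(-1/5*(-11))*(-15)*(1/86629) = -3*11/5*(-15)*(1/86629) = 99*(1/86629) = 99/86629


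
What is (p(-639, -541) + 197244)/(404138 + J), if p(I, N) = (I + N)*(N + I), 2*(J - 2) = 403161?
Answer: 454184/173063 ≈ 2.6244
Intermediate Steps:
J = 403165/2 (J = 2 + (½)*403161 = 2 + 403161/2 = 403165/2 ≈ 2.0158e+5)
p(I, N) = (I + N)² (p(I, N) = (I + N)*(I + N) = (I + N)²)
(p(-639, -541) + 197244)/(404138 + J) = ((-639 - 541)² + 197244)/(404138 + 403165/2) = ((-1180)² + 197244)/(1211441/2) = (1392400 + 197244)*(2/1211441) = 1589644*(2/1211441) = 454184/173063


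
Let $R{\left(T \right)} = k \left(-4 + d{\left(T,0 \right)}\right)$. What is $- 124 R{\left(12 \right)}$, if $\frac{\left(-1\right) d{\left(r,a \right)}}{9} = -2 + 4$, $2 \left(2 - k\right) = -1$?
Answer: $6820$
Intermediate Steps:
$k = \frac{5}{2}$ ($k = 2 - - \frac{1}{2} = 2 + \frac{1}{2} = \frac{5}{2} \approx 2.5$)
$d{\left(r,a \right)} = -18$ ($d{\left(r,a \right)} = - 9 \left(-2 + 4\right) = \left(-9\right) 2 = -18$)
$R{\left(T \right)} = -55$ ($R{\left(T \right)} = \frac{5 \left(-4 - 18\right)}{2} = \frac{5}{2} \left(-22\right) = -55$)
$- 124 R{\left(12 \right)} = \left(-124\right) \left(-55\right) = 6820$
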